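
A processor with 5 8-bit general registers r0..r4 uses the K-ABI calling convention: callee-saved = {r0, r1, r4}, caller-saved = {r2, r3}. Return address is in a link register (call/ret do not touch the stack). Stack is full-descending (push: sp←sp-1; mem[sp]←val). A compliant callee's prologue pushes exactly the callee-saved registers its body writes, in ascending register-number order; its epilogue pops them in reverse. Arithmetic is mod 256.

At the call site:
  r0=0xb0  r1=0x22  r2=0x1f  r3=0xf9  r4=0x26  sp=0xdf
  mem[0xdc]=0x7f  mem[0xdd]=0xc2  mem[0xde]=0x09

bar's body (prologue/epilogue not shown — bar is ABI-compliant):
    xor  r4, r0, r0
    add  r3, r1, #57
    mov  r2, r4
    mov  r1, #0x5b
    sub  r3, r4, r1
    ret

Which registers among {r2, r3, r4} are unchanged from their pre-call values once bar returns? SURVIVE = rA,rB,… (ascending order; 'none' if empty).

SURVIVE = r4

prologue: push r1 → mem[0xde]=0x22, sp=0xde
prologue: push r4 → mem[0xdd]=0x26, sp=0xdd
body[0] xor  r4, r0, r0 → r4=0x00
body[1] add  r3, r1, #57 → r3=0x5b
body[2] mov  r2, r4 → r2=0x00
body[3] mov  r1, #0x5b → r1=0x5b
body[4] sub  r3, r4, r1 → r3=0xa5
epilogue: pop r4=0x26, sp=0xde
epilogue: pop r1=0x22, sp=0xdf
r2: caller-saved, written=True
r3: caller-saved, written=True
r4: callee-saved, written=True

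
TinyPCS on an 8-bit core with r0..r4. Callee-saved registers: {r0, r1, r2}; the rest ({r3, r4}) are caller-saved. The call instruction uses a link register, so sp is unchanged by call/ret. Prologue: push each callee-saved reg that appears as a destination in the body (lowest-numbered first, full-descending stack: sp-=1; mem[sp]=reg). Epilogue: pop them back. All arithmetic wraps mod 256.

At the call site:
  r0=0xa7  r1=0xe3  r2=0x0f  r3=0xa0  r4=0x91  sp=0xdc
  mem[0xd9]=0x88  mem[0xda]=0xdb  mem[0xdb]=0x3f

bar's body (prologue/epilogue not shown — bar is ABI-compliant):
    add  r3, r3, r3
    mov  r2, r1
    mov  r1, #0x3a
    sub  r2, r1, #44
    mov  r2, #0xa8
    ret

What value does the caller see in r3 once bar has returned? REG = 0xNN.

prologue: push r1 → mem[0xdb]=0xe3, sp=0xdb
prologue: push r2 → mem[0xda]=0x0f, sp=0xda
body[0] add  r3, r3, r3 → r3=0x40
body[1] mov  r2, r1 → r2=0xe3
body[2] mov  r1, #0x3a → r1=0x3a
body[3] sub  r2, r1, #44 → r2=0x0e
body[4] mov  r2, #0xa8 → r2=0xa8
epilogue: pop r2=0x0f, sp=0xdb
epilogue: pop r1=0xe3, sp=0xdc
r3 is caller-saved → body value

REG = 0x40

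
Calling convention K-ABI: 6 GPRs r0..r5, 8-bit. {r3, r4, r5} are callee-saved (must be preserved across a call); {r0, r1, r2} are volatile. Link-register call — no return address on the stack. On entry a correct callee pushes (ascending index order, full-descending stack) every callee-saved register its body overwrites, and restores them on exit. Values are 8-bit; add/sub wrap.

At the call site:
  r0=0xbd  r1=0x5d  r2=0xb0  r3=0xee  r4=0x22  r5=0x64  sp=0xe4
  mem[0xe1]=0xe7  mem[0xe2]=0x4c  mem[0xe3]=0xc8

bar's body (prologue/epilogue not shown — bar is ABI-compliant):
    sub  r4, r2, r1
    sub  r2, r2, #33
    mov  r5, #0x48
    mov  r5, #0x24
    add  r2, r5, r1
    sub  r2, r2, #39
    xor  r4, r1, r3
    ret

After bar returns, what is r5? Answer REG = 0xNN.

REG = 0x64

prologue: push r4 -> mem[0xe3]=0x22, sp=0xe3
prologue: push r5 -> mem[0xe2]=0x64, sp=0xe2
body[0] sub  r4, r2, r1 -> r4=0x53
body[1] sub  r2, r2, #33 -> r2=0x8f
body[2] mov  r5, #0x48 -> r5=0x48
body[3] mov  r5, #0x24 -> r5=0x24
body[4] add  r2, r5, r1 -> r2=0x81
body[5] sub  r2, r2, #39 -> r2=0x5a
body[6] xor  r4, r1, r3 -> r4=0xb3
epilogue: pop r5=0x64, sp=0xe3
epilogue: pop r4=0x22, sp=0xe4
r5 is callee-saved -> restored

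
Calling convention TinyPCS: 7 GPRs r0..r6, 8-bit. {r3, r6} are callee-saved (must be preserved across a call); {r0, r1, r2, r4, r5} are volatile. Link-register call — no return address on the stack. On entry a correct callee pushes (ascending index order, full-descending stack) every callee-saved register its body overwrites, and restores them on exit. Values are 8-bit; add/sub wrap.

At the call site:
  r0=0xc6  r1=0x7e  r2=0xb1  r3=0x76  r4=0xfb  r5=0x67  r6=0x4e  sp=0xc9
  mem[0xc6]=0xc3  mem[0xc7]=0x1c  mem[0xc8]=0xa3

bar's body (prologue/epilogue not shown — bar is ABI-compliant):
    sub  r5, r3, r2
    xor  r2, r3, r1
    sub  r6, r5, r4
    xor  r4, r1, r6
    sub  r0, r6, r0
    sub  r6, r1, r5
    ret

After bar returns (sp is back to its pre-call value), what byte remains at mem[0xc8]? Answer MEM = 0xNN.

MEM = 0x4e

prologue: push r6 -> mem[0xc8]=0x4e, sp=0xc8
body[0] sub  r5, r3, r2 -> r5=0xc5
body[1] xor  r2, r3, r1 -> r2=0x08
body[2] sub  r6, r5, r4 -> r6=0xca
body[3] xor  r4, r1, r6 -> r4=0xb4
body[4] sub  r0, r6, r0 -> r0=0x04
body[5] sub  r6, r1, r5 -> r6=0xb9
epilogue: pop r6=0x4e, sp=0xc9
prologue pushed ['r6'] at ['0xc8']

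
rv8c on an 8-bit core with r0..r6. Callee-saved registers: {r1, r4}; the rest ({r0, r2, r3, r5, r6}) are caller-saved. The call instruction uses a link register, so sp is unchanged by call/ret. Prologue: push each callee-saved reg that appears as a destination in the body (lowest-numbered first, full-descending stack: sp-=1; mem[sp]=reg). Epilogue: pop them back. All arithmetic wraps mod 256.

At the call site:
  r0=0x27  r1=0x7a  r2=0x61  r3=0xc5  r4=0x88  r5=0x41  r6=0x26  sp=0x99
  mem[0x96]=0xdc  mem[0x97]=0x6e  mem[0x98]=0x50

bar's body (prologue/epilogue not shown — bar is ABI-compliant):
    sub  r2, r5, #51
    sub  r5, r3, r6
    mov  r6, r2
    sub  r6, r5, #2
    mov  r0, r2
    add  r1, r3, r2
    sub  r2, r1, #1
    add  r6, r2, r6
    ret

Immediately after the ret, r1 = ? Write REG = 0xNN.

prologue: push r1 -> mem[0x98]=0x7a, sp=0x98
body[0] sub  r2, r5, #51 -> r2=0x0e
body[1] sub  r5, r3, r6 -> r5=0x9f
body[2] mov  r6, r2 -> r6=0x0e
body[3] sub  r6, r5, #2 -> r6=0x9d
body[4] mov  r0, r2 -> r0=0x0e
body[5] add  r1, r3, r2 -> r1=0xd3
body[6] sub  r2, r1, #1 -> r2=0xd2
body[7] add  r6, r2, r6 -> r6=0x6f
epilogue: pop r1=0x7a, sp=0x99
r1 is callee-saved -> restored

REG = 0x7a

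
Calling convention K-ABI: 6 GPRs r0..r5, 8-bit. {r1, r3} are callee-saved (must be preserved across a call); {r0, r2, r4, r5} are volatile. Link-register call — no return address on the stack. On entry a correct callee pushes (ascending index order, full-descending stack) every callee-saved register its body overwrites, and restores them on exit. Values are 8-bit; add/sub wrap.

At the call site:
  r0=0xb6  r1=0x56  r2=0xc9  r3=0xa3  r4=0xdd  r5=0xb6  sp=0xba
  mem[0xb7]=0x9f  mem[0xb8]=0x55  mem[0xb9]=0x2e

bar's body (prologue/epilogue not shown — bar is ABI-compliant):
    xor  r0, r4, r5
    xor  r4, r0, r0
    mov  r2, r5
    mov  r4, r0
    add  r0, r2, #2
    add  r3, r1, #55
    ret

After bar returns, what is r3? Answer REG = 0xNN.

prologue: push r3 → mem[0xb9]=0xa3, sp=0xb9
body[0] xor  r0, r4, r5 → r0=0x6b
body[1] xor  r4, r0, r0 → r4=0x00
body[2] mov  r2, r5 → r2=0xb6
body[3] mov  r4, r0 → r4=0x6b
body[4] add  r0, r2, #2 → r0=0xb8
body[5] add  r3, r1, #55 → r3=0x8d
epilogue: pop r3=0xa3, sp=0xba
r3 is callee-saved → restored

REG = 0xa3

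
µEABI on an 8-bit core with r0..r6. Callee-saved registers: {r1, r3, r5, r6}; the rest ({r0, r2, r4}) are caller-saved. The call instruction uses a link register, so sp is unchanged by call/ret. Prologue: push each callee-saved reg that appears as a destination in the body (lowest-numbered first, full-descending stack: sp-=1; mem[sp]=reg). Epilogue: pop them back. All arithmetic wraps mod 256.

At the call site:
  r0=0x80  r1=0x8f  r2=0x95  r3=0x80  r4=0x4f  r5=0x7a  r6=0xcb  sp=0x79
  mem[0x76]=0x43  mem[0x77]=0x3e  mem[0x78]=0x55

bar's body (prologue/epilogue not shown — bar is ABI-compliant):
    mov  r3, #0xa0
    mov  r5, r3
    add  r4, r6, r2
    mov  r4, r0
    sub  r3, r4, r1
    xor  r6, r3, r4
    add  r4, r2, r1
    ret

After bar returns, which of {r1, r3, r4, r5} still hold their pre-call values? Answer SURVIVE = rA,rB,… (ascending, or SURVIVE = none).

prologue: push r3 → mem[0x78]=0x80, sp=0x78
prologue: push r5 → mem[0x77]=0x7a, sp=0x77
prologue: push r6 → mem[0x76]=0xcb, sp=0x76
body[0] mov  r3, #0xa0 → r3=0xa0
body[1] mov  r5, r3 → r5=0xa0
body[2] add  r4, r6, r2 → r4=0x60
body[3] mov  r4, r0 → r4=0x80
body[4] sub  r3, r4, r1 → r3=0xf1
body[5] xor  r6, r3, r4 → r6=0x71
body[6] add  r4, r2, r1 → r4=0x24
epilogue: pop r6=0xcb, sp=0x77
epilogue: pop r5=0x7a, sp=0x78
epilogue: pop r3=0x80, sp=0x79
r1: callee-saved, written=False
r3: callee-saved, written=True
r4: caller-saved, written=True
r5: callee-saved, written=True

SURVIVE = r1,r3,r5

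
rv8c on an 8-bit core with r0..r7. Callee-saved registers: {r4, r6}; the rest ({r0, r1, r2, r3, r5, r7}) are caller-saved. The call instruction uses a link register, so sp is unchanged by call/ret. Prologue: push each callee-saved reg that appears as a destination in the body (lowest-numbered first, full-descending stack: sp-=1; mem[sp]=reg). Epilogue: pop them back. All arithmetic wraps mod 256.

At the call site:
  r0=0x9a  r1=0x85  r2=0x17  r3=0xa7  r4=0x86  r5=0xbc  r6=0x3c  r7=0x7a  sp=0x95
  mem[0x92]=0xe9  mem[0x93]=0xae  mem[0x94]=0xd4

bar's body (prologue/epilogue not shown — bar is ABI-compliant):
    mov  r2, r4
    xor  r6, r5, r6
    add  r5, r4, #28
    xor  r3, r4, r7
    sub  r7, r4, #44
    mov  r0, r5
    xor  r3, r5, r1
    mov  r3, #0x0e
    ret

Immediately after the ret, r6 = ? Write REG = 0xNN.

prologue: push r6 → mem[0x94]=0x3c, sp=0x94
body[0] mov  r2, r4 → r2=0x86
body[1] xor  r6, r5, r6 → r6=0x80
body[2] add  r5, r4, #28 → r5=0xa2
body[3] xor  r3, r4, r7 → r3=0xfc
body[4] sub  r7, r4, #44 → r7=0x5a
body[5] mov  r0, r5 → r0=0xa2
body[6] xor  r3, r5, r1 → r3=0x27
body[7] mov  r3, #0x0e → r3=0x0e
epilogue: pop r6=0x3c, sp=0x95
r6 is callee-saved → restored

REG = 0x3c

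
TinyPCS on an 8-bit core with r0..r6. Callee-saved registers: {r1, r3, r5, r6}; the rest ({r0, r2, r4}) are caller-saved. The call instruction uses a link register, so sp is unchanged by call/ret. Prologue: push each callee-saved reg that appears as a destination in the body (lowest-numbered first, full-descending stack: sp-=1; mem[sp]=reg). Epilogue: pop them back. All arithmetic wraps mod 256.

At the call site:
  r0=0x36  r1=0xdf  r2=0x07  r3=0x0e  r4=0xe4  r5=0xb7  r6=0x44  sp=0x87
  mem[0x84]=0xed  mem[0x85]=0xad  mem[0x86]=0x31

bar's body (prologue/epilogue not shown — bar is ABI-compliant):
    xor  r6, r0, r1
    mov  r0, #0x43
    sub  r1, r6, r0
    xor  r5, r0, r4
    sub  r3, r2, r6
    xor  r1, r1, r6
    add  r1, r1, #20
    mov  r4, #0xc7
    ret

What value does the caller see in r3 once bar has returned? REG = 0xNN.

REG = 0x0e

prologue: push r1 -> mem[0x86]=0xdf, sp=0x86
prologue: push r3 -> mem[0x85]=0x0e, sp=0x85
prologue: push r5 -> mem[0x84]=0xb7, sp=0x84
prologue: push r6 -> mem[0x83]=0x44, sp=0x83
body[0] xor  r6, r0, r1 -> r6=0xe9
body[1] mov  r0, #0x43 -> r0=0x43
body[2] sub  r1, r6, r0 -> r1=0xa6
body[3] xor  r5, r0, r4 -> r5=0xa7
body[4] sub  r3, r2, r6 -> r3=0x1e
body[5] xor  r1, r1, r6 -> r1=0x4f
body[6] add  r1, r1, #20 -> r1=0x63
body[7] mov  r4, #0xc7 -> r4=0xc7
epilogue: pop r6=0x44, sp=0x84
epilogue: pop r5=0xb7, sp=0x85
epilogue: pop r3=0x0e, sp=0x86
epilogue: pop r1=0xdf, sp=0x87
r3 is callee-saved -> restored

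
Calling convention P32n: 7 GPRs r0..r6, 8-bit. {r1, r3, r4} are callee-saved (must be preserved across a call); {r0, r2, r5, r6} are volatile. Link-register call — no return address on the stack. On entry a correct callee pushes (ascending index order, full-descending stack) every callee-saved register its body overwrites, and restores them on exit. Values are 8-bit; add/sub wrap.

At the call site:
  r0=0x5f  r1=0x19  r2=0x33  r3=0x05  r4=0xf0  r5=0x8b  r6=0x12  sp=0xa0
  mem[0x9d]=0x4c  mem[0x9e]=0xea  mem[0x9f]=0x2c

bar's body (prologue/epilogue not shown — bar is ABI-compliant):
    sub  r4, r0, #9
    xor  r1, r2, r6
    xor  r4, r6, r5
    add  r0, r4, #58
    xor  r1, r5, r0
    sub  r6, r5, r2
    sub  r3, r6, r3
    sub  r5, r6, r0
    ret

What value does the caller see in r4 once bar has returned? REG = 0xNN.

REG = 0xf0

prologue: push r1 → mem[0x9f]=0x19, sp=0x9f
prologue: push r3 → mem[0x9e]=0x05, sp=0x9e
prologue: push r4 → mem[0x9d]=0xf0, sp=0x9d
body[0] sub  r4, r0, #9 → r4=0x56
body[1] xor  r1, r2, r6 → r1=0x21
body[2] xor  r4, r6, r5 → r4=0x99
body[3] add  r0, r4, #58 → r0=0xd3
body[4] xor  r1, r5, r0 → r1=0x58
body[5] sub  r6, r5, r2 → r6=0x58
body[6] sub  r3, r6, r3 → r3=0x53
body[7] sub  r5, r6, r0 → r5=0x85
epilogue: pop r4=0xf0, sp=0x9e
epilogue: pop r3=0x05, sp=0x9f
epilogue: pop r1=0x19, sp=0xa0
r4 is callee-saved → restored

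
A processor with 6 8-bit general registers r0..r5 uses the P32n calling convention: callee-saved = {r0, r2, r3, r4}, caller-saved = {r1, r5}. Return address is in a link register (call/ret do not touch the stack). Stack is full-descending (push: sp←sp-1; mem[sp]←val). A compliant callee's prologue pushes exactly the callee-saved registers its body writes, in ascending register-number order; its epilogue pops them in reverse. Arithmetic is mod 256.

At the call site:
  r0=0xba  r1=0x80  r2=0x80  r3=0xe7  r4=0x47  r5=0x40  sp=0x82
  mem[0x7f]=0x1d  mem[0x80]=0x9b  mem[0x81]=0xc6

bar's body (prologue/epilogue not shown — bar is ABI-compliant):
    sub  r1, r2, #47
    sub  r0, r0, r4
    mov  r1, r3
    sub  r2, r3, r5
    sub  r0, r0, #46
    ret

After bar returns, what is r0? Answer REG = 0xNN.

REG = 0xba

prologue: push r0 -> mem[0x81]=0xba, sp=0x81
prologue: push r2 -> mem[0x80]=0x80, sp=0x80
body[0] sub  r1, r2, #47 -> r1=0x51
body[1] sub  r0, r0, r4 -> r0=0x73
body[2] mov  r1, r3 -> r1=0xe7
body[3] sub  r2, r3, r5 -> r2=0xa7
body[4] sub  r0, r0, #46 -> r0=0x45
epilogue: pop r2=0x80, sp=0x81
epilogue: pop r0=0xba, sp=0x82
r0 is callee-saved -> restored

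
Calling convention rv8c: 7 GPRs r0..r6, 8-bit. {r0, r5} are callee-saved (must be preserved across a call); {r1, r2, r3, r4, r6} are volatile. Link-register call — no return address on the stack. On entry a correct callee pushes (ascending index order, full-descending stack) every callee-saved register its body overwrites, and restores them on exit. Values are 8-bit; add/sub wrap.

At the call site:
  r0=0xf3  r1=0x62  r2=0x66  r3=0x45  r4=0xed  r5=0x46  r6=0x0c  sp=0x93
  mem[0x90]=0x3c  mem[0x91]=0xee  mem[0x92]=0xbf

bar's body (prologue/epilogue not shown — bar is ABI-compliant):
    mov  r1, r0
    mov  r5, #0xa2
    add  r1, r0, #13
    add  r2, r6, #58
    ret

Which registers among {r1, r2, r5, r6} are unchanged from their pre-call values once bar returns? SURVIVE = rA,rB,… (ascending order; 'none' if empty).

SURVIVE = r5,r6

prologue: push r5 → mem[0x92]=0x46, sp=0x92
body[0] mov  r1, r0 → r1=0xf3
body[1] mov  r5, #0xa2 → r5=0xa2
body[2] add  r1, r0, #13 → r1=0x00
body[3] add  r2, r6, #58 → r2=0x46
epilogue: pop r5=0x46, sp=0x93
r1: caller-saved, written=True
r2: caller-saved, written=True
r5: callee-saved, written=True
r6: caller-saved, written=False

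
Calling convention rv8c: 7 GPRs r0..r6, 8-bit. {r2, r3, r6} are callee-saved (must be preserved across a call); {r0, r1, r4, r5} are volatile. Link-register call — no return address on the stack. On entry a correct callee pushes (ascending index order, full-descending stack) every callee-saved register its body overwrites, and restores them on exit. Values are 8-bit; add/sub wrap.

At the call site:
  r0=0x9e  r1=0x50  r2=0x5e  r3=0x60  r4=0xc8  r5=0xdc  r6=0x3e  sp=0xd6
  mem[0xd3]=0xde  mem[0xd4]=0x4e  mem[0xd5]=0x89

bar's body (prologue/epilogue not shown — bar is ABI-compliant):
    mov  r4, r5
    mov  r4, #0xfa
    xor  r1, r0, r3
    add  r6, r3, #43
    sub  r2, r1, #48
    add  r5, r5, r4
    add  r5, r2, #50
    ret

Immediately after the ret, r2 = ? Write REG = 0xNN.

prologue: push r2 → mem[0xd5]=0x5e, sp=0xd5
prologue: push r6 → mem[0xd4]=0x3e, sp=0xd4
body[0] mov  r4, r5 → r4=0xdc
body[1] mov  r4, #0xfa → r4=0xfa
body[2] xor  r1, r0, r3 → r1=0xfe
body[3] add  r6, r3, #43 → r6=0x8b
body[4] sub  r2, r1, #48 → r2=0xce
body[5] add  r5, r5, r4 → r5=0xd6
body[6] add  r5, r2, #50 → r5=0x00
epilogue: pop r6=0x3e, sp=0xd5
epilogue: pop r2=0x5e, sp=0xd6
r2 is callee-saved → restored

REG = 0x5e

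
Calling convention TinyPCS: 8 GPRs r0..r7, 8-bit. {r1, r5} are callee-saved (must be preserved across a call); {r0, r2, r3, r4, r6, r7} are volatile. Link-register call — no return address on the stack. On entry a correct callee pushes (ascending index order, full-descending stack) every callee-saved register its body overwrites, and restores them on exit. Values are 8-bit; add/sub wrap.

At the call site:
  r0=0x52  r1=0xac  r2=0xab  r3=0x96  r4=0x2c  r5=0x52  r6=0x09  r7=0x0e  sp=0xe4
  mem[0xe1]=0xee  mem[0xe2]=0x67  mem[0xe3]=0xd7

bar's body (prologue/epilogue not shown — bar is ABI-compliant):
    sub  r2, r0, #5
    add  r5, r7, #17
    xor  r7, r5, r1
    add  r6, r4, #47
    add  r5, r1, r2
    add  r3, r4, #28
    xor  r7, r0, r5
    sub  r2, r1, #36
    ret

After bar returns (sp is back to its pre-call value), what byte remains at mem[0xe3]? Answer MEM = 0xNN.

prologue: push r5 -> mem[0xe3]=0x52, sp=0xe3
body[0] sub  r2, r0, #5 -> r2=0x4d
body[1] add  r5, r7, #17 -> r5=0x1f
body[2] xor  r7, r5, r1 -> r7=0xb3
body[3] add  r6, r4, #47 -> r6=0x5b
body[4] add  r5, r1, r2 -> r5=0xf9
body[5] add  r3, r4, #28 -> r3=0x48
body[6] xor  r7, r0, r5 -> r7=0xab
body[7] sub  r2, r1, #36 -> r2=0x88
epilogue: pop r5=0x52, sp=0xe4
prologue pushed ['r5'] at ['0xe3']

MEM = 0x52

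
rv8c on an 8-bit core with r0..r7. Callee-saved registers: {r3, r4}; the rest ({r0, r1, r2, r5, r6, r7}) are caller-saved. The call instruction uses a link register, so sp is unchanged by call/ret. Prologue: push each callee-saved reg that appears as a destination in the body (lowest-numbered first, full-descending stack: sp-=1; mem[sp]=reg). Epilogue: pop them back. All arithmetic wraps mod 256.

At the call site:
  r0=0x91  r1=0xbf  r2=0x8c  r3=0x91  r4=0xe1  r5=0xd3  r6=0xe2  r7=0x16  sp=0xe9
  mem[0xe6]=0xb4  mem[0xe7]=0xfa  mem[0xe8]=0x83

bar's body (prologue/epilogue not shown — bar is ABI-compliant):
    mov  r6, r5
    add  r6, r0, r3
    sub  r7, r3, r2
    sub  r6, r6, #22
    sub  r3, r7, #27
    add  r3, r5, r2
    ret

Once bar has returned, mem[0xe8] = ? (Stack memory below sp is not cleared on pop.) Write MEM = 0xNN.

prologue: push r3 → mem[0xe8]=0x91, sp=0xe8
body[0] mov  r6, r5 → r6=0xd3
body[1] add  r6, r0, r3 → r6=0x22
body[2] sub  r7, r3, r2 → r7=0x05
body[3] sub  r6, r6, #22 → r6=0x0c
body[4] sub  r3, r7, #27 → r3=0xea
body[5] add  r3, r5, r2 → r3=0x5f
epilogue: pop r3=0x91, sp=0xe9
prologue pushed ['r3'] at ['0xe8']

MEM = 0x91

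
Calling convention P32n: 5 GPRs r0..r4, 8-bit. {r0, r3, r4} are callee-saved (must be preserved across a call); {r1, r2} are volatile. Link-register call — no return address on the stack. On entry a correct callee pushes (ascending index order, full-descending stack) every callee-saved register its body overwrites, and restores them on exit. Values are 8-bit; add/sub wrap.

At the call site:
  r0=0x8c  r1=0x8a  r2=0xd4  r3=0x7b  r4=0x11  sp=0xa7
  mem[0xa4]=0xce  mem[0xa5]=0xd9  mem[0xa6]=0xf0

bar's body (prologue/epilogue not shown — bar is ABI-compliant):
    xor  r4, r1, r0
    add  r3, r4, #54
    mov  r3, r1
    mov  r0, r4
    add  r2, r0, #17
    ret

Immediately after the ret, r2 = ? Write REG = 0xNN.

prologue: push r0 → mem[0xa6]=0x8c, sp=0xa6
prologue: push r3 → mem[0xa5]=0x7b, sp=0xa5
prologue: push r4 → mem[0xa4]=0x11, sp=0xa4
body[0] xor  r4, r1, r0 → r4=0x06
body[1] add  r3, r4, #54 → r3=0x3c
body[2] mov  r3, r1 → r3=0x8a
body[3] mov  r0, r4 → r0=0x06
body[4] add  r2, r0, #17 → r2=0x17
epilogue: pop r4=0x11, sp=0xa5
epilogue: pop r3=0x7b, sp=0xa6
epilogue: pop r0=0x8c, sp=0xa7
r2 is caller-saved → body value

REG = 0x17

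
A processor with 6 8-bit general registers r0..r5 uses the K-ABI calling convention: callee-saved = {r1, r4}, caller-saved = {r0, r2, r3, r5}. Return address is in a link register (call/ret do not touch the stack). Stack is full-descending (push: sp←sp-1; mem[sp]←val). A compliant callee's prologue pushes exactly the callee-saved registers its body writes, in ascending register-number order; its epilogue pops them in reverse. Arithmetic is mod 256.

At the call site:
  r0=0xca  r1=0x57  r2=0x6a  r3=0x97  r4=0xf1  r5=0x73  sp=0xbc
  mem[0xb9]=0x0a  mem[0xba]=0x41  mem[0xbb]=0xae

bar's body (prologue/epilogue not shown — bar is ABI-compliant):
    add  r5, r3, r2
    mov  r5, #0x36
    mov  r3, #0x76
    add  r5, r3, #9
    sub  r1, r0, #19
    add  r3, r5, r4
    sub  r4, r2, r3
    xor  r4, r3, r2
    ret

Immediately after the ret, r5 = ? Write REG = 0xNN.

REG = 0x7f

prologue: push r1 -> mem[0xbb]=0x57, sp=0xbb
prologue: push r4 -> mem[0xba]=0xf1, sp=0xba
body[0] add  r5, r3, r2 -> r5=0x01
body[1] mov  r5, #0x36 -> r5=0x36
body[2] mov  r3, #0x76 -> r3=0x76
body[3] add  r5, r3, #9 -> r5=0x7f
body[4] sub  r1, r0, #19 -> r1=0xb7
body[5] add  r3, r5, r4 -> r3=0x70
body[6] sub  r4, r2, r3 -> r4=0xfa
body[7] xor  r4, r3, r2 -> r4=0x1a
epilogue: pop r4=0xf1, sp=0xbb
epilogue: pop r1=0x57, sp=0xbc
r5 is caller-saved -> body value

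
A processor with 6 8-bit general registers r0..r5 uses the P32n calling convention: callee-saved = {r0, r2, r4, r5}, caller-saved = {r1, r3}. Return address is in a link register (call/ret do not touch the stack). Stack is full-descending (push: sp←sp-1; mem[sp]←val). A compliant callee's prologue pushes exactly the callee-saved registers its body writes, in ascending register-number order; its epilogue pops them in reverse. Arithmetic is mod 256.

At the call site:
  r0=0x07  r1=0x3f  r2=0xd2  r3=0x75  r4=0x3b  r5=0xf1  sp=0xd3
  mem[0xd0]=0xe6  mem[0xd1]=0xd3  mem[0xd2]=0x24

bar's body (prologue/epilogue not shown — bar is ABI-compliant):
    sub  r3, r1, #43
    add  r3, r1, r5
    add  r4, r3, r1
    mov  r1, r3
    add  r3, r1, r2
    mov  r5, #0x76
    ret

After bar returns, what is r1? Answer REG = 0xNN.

prologue: push r4 → mem[0xd2]=0x3b, sp=0xd2
prologue: push r5 → mem[0xd1]=0xf1, sp=0xd1
body[0] sub  r3, r1, #43 → r3=0x14
body[1] add  r3, r1, r5 → r3=0x30
body[2] add  r4, r3, r1 → r4=0x6f
body[3] mov  r1, r3 → r1=0x30
body[4] add  r3, r1, r2 → r3=0x02
body[5] mov  r5, #0x76 → r5=0x76
epilogue: pop r5=0xf1, sp=0xd2
epilogue: pop r4=0x3b, sp=0xd3
r1 is caller-saved → body value

REG = 0x30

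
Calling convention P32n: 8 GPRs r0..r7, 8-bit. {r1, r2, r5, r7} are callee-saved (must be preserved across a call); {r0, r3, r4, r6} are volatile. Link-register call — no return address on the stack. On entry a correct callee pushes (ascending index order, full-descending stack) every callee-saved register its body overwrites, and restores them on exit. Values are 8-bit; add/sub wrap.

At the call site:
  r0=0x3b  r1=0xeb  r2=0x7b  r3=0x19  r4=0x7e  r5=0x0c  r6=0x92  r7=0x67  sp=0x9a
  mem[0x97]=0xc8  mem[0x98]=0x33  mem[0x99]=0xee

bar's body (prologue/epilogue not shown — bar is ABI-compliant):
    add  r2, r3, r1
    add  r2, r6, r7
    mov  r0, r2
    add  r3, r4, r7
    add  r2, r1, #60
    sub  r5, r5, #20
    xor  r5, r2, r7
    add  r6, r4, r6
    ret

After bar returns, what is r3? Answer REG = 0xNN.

prologue: push r2 → mem[0x99]=0x7b, sp=0x99
prologue: push r5 → mem[0x98]=0x0c, sp=0x98
body[0] add  r2, r3, r1 → r2=0x04
body[1] add  r2, r6, r7 → r2=0xf9
body[2] mov  r0, r2 → r0=0xf9
body[3] add  r3, r4, r7 → r3=0xe5
body[4] add  r2, r1, #60 → r2=0x27
body[5] sub  r5, r5, #20 → r5=0xf8
body[6] xor  r5, r2, r7 → r5=0x40
body[7] add  r6, r4, r6 → r6=0x10
epilogue: pop r5=0x0c, sp=0x99
epilogue: pop r2=0x7b, sp=0x9a
r3 is caller-saved → body value

REG = 0xe5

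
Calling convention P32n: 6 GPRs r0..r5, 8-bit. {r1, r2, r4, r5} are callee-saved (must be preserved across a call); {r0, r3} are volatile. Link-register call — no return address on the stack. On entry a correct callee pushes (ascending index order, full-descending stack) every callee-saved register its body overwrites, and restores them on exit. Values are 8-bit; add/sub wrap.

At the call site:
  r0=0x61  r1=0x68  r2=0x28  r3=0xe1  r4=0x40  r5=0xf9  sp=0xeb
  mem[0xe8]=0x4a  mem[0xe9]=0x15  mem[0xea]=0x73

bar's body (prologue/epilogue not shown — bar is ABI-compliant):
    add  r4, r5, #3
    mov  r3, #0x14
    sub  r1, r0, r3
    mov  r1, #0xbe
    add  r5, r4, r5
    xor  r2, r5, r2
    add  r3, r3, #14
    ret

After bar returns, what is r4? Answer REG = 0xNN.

REG = 0x40

prologue: push r1 → mem[0xea]=0x68, sp=0xea
prologue: push r2 → mem[0xe9]=0x28, sp=0xe9
prologue: push r4 → mem[0xe8]=0x40, sp=0xe8
prologue: push r5 → mem[0xe7]=0xf9, sp=0xe7
body[0] add  r4, r5, #3 → r4=0xfc
body[1] mov  r3, #0x14 → r3=0x14
body[2] sub  r1, r0, r3 → r1=0x4d
body[3] mov  r1, #0xbe → r1=0xbe
body[4] add  r5, r4, r5 → r5=0xf5
body[5] xor  r2, r5, r2 → r2=0xdd
body[6] add  r3, r3, #14 → r3=0x22
epilogue: pop r5=0xf9, sp=0xe8
epilogue: pop r4=0x40, sp=0xe9
epilogue: pop r2=0x28, sp=0xea
epilogue: pop r1=0x68, sp=0xeb
r4 is callee-saved → restored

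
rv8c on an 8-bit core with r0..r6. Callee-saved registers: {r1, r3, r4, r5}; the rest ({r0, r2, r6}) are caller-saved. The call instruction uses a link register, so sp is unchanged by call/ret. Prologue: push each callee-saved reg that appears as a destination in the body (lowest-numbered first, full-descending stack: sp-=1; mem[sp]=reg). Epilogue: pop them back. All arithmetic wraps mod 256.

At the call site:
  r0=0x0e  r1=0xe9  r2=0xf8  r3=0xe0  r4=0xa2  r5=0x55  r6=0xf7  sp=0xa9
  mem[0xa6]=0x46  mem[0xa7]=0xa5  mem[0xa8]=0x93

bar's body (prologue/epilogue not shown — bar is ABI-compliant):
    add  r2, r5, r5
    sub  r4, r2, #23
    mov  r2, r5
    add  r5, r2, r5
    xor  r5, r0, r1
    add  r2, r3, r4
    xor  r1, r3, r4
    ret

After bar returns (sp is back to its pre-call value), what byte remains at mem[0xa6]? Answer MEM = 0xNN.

prologue: push r1 -> mem[0xa8]=0xe9, sp=0xa8
prologue: push r4 -> mem[0xa7]=0xa2, sp=0xa7
prologue: push r5 -> mem[0xa6]=0x55, sp=0xa6
body[0] add  r2, r5, r5 -> r2=0xaa
body[1] sub  r4, r2, #23 -> r4=0x93
body[2] mov  r2, r5 -> r2=0x55
body[3] add  r5, r2, r5 -> r5=0xaa
body[4] xor  r5, r0, r1 -> r5=0xe7
body[5] add  r2, r3, r4 -> r2=0x73
body[6] xor  r1, r3, r4 -> r1=0x73
epilogue: pop r5=0x55, sp=0xa7
epilogue: pop r4=0xa2, sp=0xa8
epilogue: pop r1=0xe9, sp=0xa9
prologue pushed ['r1', 'r4', 'r5'] at ['0xa8', '0xa7', '0xa6']

MEM = 0x55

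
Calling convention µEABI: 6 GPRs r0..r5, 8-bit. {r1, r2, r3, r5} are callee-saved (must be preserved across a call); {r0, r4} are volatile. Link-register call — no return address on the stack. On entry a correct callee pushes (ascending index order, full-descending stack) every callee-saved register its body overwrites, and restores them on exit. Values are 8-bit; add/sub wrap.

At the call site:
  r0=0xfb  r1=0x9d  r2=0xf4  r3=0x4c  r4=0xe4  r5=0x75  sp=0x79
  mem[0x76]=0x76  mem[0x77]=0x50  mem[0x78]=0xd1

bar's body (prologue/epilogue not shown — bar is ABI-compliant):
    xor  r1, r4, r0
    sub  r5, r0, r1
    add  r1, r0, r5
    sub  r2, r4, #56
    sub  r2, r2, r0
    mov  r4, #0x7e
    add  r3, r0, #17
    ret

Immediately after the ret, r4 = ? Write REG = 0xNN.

REG = 0x7e

prologue: push r1 → mem[0x78]=0x9d, sp=0x78
prologue: push r2 → mem[0x77]=0xf4, sp=0x77
prologue: push r3 → mem[0x76]=0x4c, sp=0x76
prologue: push r5 → mem[0x75]=0x75, sp=0x75
body[0] xor  r1, r4, r0 → r1=0x1f
body[1] sub  r5, r0, r1 → r5=0xdc
body[2] add  r1, r0, r5 → r1=0xd7
body[3] sub  r2, r4, #56 → r2=0xac
body[4] sub  r2, r2, r0 → r2=0xb1
body[5] mov  r4, #0x7e → r4=0x7e
body[6] add  r3, r0, #17 → r3=0x0c
epilogue: pop r5=0x75, sp=0x76
epilogue: pop r3=0x4c, sp=0x77
epilogue: pop r2=0xf4, sp=0x78
epilogue: pop r1=0x9d, sp=0x79
r4 is caller-saved → body value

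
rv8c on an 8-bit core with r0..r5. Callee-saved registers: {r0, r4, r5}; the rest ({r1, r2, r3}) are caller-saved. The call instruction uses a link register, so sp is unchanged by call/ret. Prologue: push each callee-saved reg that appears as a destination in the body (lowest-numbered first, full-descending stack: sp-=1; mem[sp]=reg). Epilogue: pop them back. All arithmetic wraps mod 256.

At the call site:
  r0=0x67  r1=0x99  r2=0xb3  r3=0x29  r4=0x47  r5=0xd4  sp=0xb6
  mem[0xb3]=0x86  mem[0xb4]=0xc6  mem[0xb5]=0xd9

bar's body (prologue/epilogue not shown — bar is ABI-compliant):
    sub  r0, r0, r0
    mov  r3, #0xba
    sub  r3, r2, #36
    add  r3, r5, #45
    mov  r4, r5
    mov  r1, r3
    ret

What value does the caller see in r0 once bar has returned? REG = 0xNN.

REG = 0x67

prologue: push r0 -> mem[0xb5]=0x67, sp=0xb5
prologue: push r4 -> mem[0xb4]=0x47, sp=0xb4
body[0] sub  r0, r0, r0 -> r0=0x00
body[1] mov  r3, #0xba -> r3=0xba
body[2] sub  r3, r2, #36 -> r3=0x8f
body[3] add  r3, r5, #45 -> r3=0x01
body[4] mov  r4, r5 -> r4=0xd4
body[5] mov  r1, r3 -> r1=0x01
epilogue: pop r4=0x47, sp=0xb5
epilogue: pop r0=0x67, sp=0xb6
r0 is callee-saved -> restored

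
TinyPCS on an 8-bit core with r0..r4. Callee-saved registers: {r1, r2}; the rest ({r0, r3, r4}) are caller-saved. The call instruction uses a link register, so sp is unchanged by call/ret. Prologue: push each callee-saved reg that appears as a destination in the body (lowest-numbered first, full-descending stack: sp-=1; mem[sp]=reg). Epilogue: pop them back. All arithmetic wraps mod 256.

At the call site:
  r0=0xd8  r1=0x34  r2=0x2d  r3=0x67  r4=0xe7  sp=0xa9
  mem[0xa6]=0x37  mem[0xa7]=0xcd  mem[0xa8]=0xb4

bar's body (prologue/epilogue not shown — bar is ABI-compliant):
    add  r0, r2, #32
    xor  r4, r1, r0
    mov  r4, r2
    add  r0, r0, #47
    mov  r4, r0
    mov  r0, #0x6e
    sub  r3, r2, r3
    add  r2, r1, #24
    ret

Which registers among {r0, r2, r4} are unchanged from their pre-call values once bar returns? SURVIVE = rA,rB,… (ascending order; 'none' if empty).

prologue: push r2 -> mem[0xa8]=0x2d, sp=0xa8
body[0] add  r0, r2, #32 -> r0=0x4d
body[1] xor  r4, r1, r0 -> r4=0x79
body[2] mov  r4, r2 -> r4=0x2d
body[3] add  r0, r0, #47 -> r0=0x7c
body[4] mov  r4, r0 -> r4=0x7c
body[5] mov  r0, #0x6e -> r0=0x6e
body[6] sub  r3, r2, r3 -> r3=0xc6
body[7] add  r2, r1, #24 -> r2=0x4c
epilogue: pop r2=0x2d, sp=0xa9
r0: caller-saved, written=True
r2: callee-saved, written=True
r4: caller-saved, written=True

SURVIVE = r2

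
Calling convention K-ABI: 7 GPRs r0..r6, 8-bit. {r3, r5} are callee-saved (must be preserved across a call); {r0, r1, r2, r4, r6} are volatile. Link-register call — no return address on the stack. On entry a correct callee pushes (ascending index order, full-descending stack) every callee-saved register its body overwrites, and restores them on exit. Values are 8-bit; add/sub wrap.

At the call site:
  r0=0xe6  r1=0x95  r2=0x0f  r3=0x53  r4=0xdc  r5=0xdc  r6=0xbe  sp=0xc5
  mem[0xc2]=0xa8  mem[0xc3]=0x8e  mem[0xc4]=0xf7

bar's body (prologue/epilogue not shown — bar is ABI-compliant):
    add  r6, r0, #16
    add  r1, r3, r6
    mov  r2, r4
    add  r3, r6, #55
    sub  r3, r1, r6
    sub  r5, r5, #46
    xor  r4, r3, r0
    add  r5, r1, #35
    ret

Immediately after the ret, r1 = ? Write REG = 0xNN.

prologue: push r3 -> mem[0xc4]=0x53, sp=0xc4
prologue: push r5 -> mem[0xc3]=0xdc, sp=0xc3
body[0] add  r6, r0, #16 -> r6=0xf6
body[1] add  r1, r3, r6 -> r1=0x49
body[2] mov  r2, r4 -> r2=0xdc
body[3] add  r3, r6, #55 -> r3=0x2d
body[4] sub  r3, r1, r6 -> r3=0x53
body[5] sub  r5, r5, #46 -> r5=0xae
body[6] xor  r4, r3, r0 -> r4=0xb5
body[7] add  r5, r1, #35 -> r5=0x6c
epilogue: pop r5=0xdc, sp=0xc4
epilogue: pop r3=0x53, sp=0xc5
r1 is caller-saved -> body value

REG = 0x49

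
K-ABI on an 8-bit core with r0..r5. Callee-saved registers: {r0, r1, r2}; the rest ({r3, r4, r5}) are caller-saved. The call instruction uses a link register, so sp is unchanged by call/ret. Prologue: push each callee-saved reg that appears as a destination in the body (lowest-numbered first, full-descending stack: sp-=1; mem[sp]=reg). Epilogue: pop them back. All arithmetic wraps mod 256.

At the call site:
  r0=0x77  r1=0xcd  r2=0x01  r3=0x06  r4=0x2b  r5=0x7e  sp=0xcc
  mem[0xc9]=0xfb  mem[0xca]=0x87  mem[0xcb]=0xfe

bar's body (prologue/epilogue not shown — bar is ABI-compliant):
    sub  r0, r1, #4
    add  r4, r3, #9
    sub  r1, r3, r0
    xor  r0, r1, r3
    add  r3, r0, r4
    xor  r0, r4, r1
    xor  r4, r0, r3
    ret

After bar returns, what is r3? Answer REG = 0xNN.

REG = 0x4a

prologue: push r0 -> mem[0xcb]=0x77, sp=0xcb
prologue: push r1 -> mem[0xca]=0xcd, sp=0xca
body[0] sub  r0, r1, #4 -> r0=0xc9
body[1] add  r4, r3, #9 -> r4=0x0f
body[2] sub  r1, r3, r0 -> r1=0x3d
body[3] xor  r0, r1, r3 -> r0=0x3b
body[4] add  r3, r0, r4 -> r3=0x4a
body[5] xor  r0, r4, r1 -> r0=0x32
body[6] xor  r4, r0, r3 -> r4=0x78
epilogue: pop r1=0xcd, sp=0xcb
epilogue: pop r0=0x77, sp=0xcc
r3 is caller-saved -> body value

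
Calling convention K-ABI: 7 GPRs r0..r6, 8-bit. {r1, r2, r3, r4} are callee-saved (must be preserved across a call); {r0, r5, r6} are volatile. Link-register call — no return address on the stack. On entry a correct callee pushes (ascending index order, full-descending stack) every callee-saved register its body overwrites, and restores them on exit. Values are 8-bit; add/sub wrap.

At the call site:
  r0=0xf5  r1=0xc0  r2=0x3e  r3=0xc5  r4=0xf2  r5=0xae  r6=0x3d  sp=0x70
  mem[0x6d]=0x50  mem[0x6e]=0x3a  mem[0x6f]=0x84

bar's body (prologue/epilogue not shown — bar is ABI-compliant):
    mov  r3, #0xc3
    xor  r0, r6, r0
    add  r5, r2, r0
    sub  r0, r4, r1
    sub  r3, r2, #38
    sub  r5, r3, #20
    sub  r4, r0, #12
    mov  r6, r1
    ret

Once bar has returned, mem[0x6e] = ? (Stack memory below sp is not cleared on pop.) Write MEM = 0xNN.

prologue: push r3 → mem[0x6f]=0xc5, sp=0x6f
prologue: push r4 → mem[0x6e]=0xf2, sp=0x6e
body[0] mov  r3, #0xc3 → r3=0xc3
body[1] xor  r0, r6, r0 → r0=0xc8
body[2] add  r5, r2, r0 → r5=0x06
body[3] sub  r0, r4, r1 → r0=0x32
body[4] sub  r3, r2, #38 → r3=0x18
body[5] sub  r5, r3, #20 → r5=0x04
body[6] sub  r4, r0, #12 → r4=0x26
body[7] mov  r6, r1 → r6=0xc0
epilogue: pop r4=0xf2, sp=0x6f
epilogue: pop r3=0xc5, sp=0x70
prologue pushed ['r3', 'r4'] at ['0x6f', '0x6e']

MEM = 0xf2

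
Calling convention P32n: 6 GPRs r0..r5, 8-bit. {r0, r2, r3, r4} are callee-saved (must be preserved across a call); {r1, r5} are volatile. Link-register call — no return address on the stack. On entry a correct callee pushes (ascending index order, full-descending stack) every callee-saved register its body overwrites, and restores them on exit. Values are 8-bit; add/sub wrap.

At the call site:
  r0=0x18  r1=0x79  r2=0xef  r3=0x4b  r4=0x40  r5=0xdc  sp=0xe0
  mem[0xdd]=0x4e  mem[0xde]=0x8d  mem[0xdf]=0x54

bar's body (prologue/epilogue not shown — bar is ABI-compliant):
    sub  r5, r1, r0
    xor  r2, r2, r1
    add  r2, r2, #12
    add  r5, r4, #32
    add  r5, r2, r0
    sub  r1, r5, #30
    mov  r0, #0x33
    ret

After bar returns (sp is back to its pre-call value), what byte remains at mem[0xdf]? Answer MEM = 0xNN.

prologue: push r0 -> mem[0xdf]=0x18, sp=0xdf
prologue: push r2 -> mem[0xde]=0xef, sp=0xde
body[0] sub  r5, r1, r0 -> r5=0x61
body[1] xor  r2, r2, r1 -> r2=0x96
body[2] add  r2, r2, #12 -> r2=0xa2
body[3] add  r5, r4, #32 -> r5=0x60
body[4] add  r5, r2, r0 -> r5=0xba
body[5] sub  r1, r5, #30 -> r1=0x9c
body[6] mov  r0, #0x33 -> r0=0x33
epilogue: pop r2=0xef, sp=0xdf
epilogue: pop r0=0x18, sp=0xe0
prologue pushed ['r0', 'r2'] at ['0xdf', '0xde']

MEM = 0x18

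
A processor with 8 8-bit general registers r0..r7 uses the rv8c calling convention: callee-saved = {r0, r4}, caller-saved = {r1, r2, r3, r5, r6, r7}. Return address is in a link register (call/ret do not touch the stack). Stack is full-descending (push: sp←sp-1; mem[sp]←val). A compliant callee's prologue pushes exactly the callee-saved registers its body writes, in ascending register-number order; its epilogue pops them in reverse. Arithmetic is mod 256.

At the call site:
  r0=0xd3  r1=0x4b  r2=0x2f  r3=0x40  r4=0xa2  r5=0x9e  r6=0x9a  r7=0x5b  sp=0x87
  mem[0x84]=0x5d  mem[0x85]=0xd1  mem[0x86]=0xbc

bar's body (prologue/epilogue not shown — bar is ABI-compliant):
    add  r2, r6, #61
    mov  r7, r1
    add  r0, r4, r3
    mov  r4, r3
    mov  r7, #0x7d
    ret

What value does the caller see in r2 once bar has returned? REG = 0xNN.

prologue: push r0 → mem[0x86]=0xd3, sp=0x86
prologue: push r4 → mem[0x85]=0xa2, sp=0x85
body[0] add  r2, r6, #61 → r2=0xd7
body[1] mov  r7, r1 → r7=0x4b
body[2] add  r0, r4, r3 → r0=0xe2
body[3] mov  r4, r3 → r4=0x40
body[4] mov  r7, #0x7d → r7=0x7d
epilogue: pop r4=0xa2, sp=0x86
epilogue: pop r0=0xd3, sp=0x87
r2 is caller-saved → body value

REG = 0xd7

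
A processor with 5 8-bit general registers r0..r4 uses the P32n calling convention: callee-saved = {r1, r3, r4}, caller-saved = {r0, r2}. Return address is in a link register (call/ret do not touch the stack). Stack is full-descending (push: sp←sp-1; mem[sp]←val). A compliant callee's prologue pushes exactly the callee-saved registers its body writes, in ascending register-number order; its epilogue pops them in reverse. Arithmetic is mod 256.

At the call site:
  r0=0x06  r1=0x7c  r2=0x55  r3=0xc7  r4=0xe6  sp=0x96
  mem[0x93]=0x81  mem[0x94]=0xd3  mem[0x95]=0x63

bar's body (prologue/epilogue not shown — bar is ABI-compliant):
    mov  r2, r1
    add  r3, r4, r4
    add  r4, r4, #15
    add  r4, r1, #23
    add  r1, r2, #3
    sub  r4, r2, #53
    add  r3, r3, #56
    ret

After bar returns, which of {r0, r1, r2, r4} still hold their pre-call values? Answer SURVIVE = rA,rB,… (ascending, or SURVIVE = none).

prologue: push r1 → mem[0x95]=0x7c, sp=0x95
prologue: push r3 → mem[0x94]=0xc7, sp=0x94
prologue: push r4 → mem[0x93]=0xe6, sp=0x93
body[0] mov  r2, r1 → r2=0x7c
body[1] add  r3, r4, r4 → r3=0xcc
body[2] add  r4, r4, #15 → r4=0xf5
body[3] add  r4, r1, #23 → r4=0x93
body[4] add  r1, r2, #3 → r1=0x7f
body[5] sub  r4, r2, #53 → r4=0x47
body[6] add  r3, r3, #56 → r3=0x04
epilogue: pop r4=0xe6, sp=0x94
epilogue: pop r3=0xc7, sp=0x95
epilogue: pop r1=0x7c, sp=0x96
r0: caller-saved, written=False
r1: callee-saved, written=True
r2: caller-saved, written=True
r4: callee-saved, written=True

SURVIVE = r0,r1,r4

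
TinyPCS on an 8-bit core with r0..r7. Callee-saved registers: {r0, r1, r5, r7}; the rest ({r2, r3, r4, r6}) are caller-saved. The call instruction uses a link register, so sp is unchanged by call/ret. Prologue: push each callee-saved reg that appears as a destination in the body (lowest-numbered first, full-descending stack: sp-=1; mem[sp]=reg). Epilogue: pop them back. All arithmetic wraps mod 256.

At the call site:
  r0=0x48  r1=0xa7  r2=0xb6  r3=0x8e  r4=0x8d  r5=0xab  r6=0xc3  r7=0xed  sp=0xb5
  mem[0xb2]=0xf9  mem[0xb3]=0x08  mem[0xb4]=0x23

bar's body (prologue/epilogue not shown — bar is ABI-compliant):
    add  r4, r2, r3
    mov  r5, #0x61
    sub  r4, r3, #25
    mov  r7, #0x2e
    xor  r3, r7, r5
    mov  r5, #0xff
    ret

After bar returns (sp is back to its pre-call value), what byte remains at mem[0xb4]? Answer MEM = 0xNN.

prologue: push r5 → mem[0xb4]=0xab, sp=0xb4
prologue: push r7 → mem[0xb3]=0xed, sp=0xb3
body[0] add  r4, r2, r3 → r4=0x44
body[1] mov  r5, #0x61 → r5=0x61
body[2] sub  r4, r3, #25 → r4=0x75
body[3] mov  r7, #0x2e → r7=0x2e
body[4] xor  r3, r7, r5 → r3=0x4f
body[5] mov  r5, #0xff → r5=0xff
epilogue: pop r7=0xed, sp=0xb4
epilogue: pop r5=0xab, sp=0xb5
prologue pushed ['r5', 'r7'] at ['0xb4', '0xb3']

MEM = 0xab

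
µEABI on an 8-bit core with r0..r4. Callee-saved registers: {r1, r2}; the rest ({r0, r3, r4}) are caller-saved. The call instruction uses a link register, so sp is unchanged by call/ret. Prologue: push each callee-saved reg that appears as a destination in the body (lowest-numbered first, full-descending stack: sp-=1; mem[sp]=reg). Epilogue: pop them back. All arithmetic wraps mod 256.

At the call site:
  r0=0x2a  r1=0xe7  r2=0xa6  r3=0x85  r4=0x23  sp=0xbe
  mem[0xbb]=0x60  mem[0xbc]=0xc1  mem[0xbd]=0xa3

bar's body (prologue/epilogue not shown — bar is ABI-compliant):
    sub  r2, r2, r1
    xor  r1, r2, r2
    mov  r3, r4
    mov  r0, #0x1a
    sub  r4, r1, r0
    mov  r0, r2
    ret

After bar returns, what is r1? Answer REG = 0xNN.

prologue: push r1 → mem[0xbd]=0xe7, sp=0xbd
prologue: push r2 → mem[0xbc]=0xa6, sp=0xbc
body[0] sub  r2, r2, r1 → r2=0xbf
body[1] xor  r1, r2, r2 → r1=0x00
body[2] mov  r3, r4 → r3=0x23
body[3] mov  r0, #0x1a → r0=0x1a
body[4] sub  r4, r1, r0 → r4=0xe6
body[5] mov  r0, r2 → r0=0xbf
epilogue: pop r2=0xa6, sp=0xbd
epilogue: pop r1=0xe7, sp=0xbe
r1 is callee-saved → restored

REG = 0xe7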